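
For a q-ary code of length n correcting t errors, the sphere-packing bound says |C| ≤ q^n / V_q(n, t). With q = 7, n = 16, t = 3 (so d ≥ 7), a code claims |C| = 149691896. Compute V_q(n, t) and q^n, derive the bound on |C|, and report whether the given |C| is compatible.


V_q(n, t) = 125377, q^n = 33232930569601, Hamming bound = 265064011, |C| = 149691896 ≤ bound (satisfied).

Step 1: Compute V_q(n, t) = Σ_{j=0}^3 C(n, j) (q−1)^j.
  j = 0: C(16,0)·(6)^0 = 1·1 = 1.
  j = 1: C(16,1)·(6)^1 = 16·6 = 96.
  j = 2: C(16,2)·(6)^2 = 120·36 = 4320.
  j = 3: C(16,3)·(6)^3 = 560·216 = 120960.
  V_q(n, t) = 1 + 96 + 4320 + 120960 = 125377.
Step 2: q^n = 7^16 = 33232930569601.
Step 3: Hamming bound ⌊q^n / V_q(n,t)⌋ = ⌊33232930569601/125377⌋ = 265064011.
Step 4: Compare |C| = 149691896 to 265064011: satisfied.
The claimed |C| lies below the Hamming bound.


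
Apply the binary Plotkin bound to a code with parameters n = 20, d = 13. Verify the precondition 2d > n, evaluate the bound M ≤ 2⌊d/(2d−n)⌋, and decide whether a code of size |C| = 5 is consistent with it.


Plotkin bound M ≤ 4; given |C| = 5 > bound (violated).

Check applicability: 2d = 26, n = 20.
2d − n = 6 > 0, so Plotkin applies.
Compute d/(2d−n) = 13/6 ≈ 2.1667.
⌊d/(2d−n)⌋ = 2.
Plotkin bound: M ≤ 2·2 = 4.
Given |C| = 5, check: VIOLATED.
This |C| is above the Plotkin bound, so no binary code with n = 20, d = 13 and 5 codewords exists.


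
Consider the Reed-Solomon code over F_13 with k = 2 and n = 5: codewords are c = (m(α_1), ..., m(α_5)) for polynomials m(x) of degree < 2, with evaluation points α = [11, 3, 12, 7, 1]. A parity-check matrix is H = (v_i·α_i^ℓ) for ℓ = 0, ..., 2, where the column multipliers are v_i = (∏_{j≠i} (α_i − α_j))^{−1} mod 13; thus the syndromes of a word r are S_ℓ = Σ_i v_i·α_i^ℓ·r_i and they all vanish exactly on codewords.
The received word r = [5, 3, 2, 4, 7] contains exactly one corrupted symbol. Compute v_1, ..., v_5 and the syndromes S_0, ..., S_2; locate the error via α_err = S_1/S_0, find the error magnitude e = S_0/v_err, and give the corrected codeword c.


S = (9, 9, 9), error at position 5, error magnitude e = 11, c = [5, 3, 2, 4, 9].

Step 1: column multipliers v_i = (∏_{j≠i}(α_i − α_j))^{−1} mod 13.
  i = 1 (α = 11): (11−3)(11−12)(11−7)(11−1) = 8·(−1)·4·10 = −320 ≡ 5, so v_1 = 5^{−1} = 8 (mod 13).
  i = 2 (α = 3): (3−11)(3−12)(3−7)(3−1) = (−8)·(−9)·(−4)·2 = −576 ≡ 9, so v_2 = 9^{−1} = 3 (mod 13).
  i = 3 (α = 12): (12−11)(12−3)(12−7)(12−1) = 1·9·5·11 = 495 ≡ 1, so v_3 = 1^{−1} = 1 (mod 13).
  i = 4 (α = 7): (7−11)(7−3)(7−12)(7−1) = (−4)·4·(−5)·6 = 480 ≡ 12, so v_4 = 12^{−1} = 12 (mod 13).
  i = 5 (α = 1): (1−11)(1−3)(1−12)(1−7) = (−10)·(−2)·(−11)·(−6) = 1320 ≡ 7, so v_5 = 7^{−1} = 2 (mod 13).
  v = [8, 3, 1, 12, 2].
Step 2: syndromes of r = [5, 3, 2, 4, 7] (all sums mod 13).
  S_0 = Σ v_i r_i = 8·5 + 3·3 + 1·2 + 12·4 + 2·7 = 113 ≡ 9.
  S_1 = Σ v_i α_i r_i = 8·11·5 + 3·3·3 + 1·12·2 + 12·7·4 + 2·1·7 = 841 ≡ 9.
  α_i^2 mod 13 = [4, 9, 1, 10, 1].
  S_2 = Σ v_i α_i^2 r_i = 8·4·5 + 3·9·3 + 1·1·2 + 12·10·4 + 2·1·7 = 737 ≡ 9.
  S = (9, 9, 9) ≠ 0, so r is not a codeword (an error is present).
Step 3: locate the error. For a single error e at position i, S_ℓ = v_i·e·α_i^ℓ, so α_err = S_1/S_0.
  S_0^{−1} = 9^{−1} = 3 (mod 13), so α_err = 9·3 = 27 ≡ 1 = α_5. Error position i = 5.
  Consistency check: S_2/S_1 = 9·3 = 27 ≡ 1 = α_err ✓ (single-error assumption holds).
Step 4: error magnitude e = S_0/v_5 = S_0·∏_{j≠5}(α_5 − α_j) = 9·7 = 63 ≡ 11 (mod 13).
Step 5: correct position 5: c_5 = r_5 − e = 7 − 11 ≡ 9 (mod 13). Hence c = [5, 3, 2, 4, 9].
  Check: interpolating c through the α_i gives m(x) = 12 + 10·x (degree < 2) with m(α_i) = c_i for every i, so c is indeed a codeword.


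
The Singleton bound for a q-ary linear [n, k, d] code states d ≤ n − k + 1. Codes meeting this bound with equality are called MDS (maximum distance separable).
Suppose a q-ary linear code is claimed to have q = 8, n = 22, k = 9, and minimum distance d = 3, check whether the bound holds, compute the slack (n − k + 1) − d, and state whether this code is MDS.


Singleton RHS = n − k + 1 = 14, slack = 11, bound satisfied, not MDS.

Singleton bound: d ≤ n − k + 1.
Here n = 22, k = 9, so n − k + 1 = 14.
Given d = 3, check d ≤ 14: YES.
Slack = (n − k + 1) − d = 11.
The code is NOT MDS (slack = 11 > 0).
Description: the claimed parameters are [22, 9, 3]_8; such a code would be non-MDS.


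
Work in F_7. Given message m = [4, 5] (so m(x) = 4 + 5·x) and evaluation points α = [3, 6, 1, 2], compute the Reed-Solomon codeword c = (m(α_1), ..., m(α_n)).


c = [5, 6, 2, 0]

Message polynomial: m(x) = 4 + 5·x (mod 7).
For each evaluation point α_i, compute m(α_i) mod 7:
  α_1 = 3: Horner steps 5 → 5, so m(3) = 5.
  α_2 = 6: Horner steps 5 → 6, so m(6) = 6.
  α_3 = 1: Horner steps 5 → 2, so m(1) = 2.
  α_4 = 2: Horner steps 5 → 0, so m(2) = 0.
Codeword c = [5, 6, 2, 0] ∈ F_7^4.


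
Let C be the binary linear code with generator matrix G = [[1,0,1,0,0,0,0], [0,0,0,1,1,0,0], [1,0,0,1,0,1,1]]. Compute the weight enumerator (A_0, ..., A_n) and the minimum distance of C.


Weight distribution: A_0 = 1, A_2 = 2, A_4 = 5. Minimum distance d = 2.

Enumerate all 2^3 = 8 messages m ∈ F_2^3.
For each, compute codeword c = mG in F_2^7, then tally its weight.
  m = 000 → c = 0000000, weight = 0.
  m = 100 → c = 1010000, weight = 2.
  m = 010 → c = 0001100, weight = 2.
  m = 110 → c = 1011100, weight = 4.
  m = 001 → c = 1001011, weight = 4.
  m = 101 → c = 0011011, weight = 4.
  m = 011 → c = 1000111, weight = 4.
  m = 111 → c = 0010111, weight = 4.
Tally weights:
  weight 0: 1 codewords.
  weight 2: 2 codewords.
  weight 4: 5 codewords.
Minimum distance d = smallest w > 0 with A_w > 0 = 2.
Sanity: Σ A_w = 8 = 2^3 = 8 ✓.


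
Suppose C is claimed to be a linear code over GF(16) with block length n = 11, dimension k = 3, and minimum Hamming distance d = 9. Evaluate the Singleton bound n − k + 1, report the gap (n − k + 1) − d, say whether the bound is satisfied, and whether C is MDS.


Singleton RHS = n − k + 1 = 9, slack = 0, bound satisfied, MDS.

Singleton bound: d ≤ n − k + 1.
Here n = 11, k = 3, so n − k + 1 = 9.
Given d = 9, check d ≤ 9: YES.
Slack = (n − k + 1) − d = 0.
The code is MDS (slack = 0).
Description: the claimed parameters are [11, 3, 9]_16; such a code would be MDS (meets Singleton bound).


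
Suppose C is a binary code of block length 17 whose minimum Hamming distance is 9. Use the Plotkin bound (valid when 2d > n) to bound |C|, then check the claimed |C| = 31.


Plotkin bound M ≤ 18; given |C| = 31 > bound (violated).

Check applicability: 2d = 18, n = 17.
2d − n = 1 > 0, so Plotkin applies.
Compute d/(2d−n) = 9/1 ≈ 9.0000.
⌊d/(2d−n)⌋ = 9.
Plotkin bound: M ≤ 2·9 = 18.
Given |C| = 31, check: VIOLATED.
This |C| is above the Plotkin bound, so no binary code with n = 17, d = 9 and 31 codewords exists.


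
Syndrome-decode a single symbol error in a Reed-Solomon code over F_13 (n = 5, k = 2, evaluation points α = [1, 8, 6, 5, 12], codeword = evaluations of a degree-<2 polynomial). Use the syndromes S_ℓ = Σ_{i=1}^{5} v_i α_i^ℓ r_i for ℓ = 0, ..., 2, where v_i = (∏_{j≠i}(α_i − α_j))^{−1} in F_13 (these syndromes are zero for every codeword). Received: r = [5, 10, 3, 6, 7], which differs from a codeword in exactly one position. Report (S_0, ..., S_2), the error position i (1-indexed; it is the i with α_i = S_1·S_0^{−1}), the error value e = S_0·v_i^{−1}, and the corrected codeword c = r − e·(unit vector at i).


S = (11, 2, 11), error at position 5, error magnitude e = 9, c = [5, 10, 3, 6, 11].

Step 1: column multipliers v_i = (∏_{j≠i}(α_i − α_j))^{−1} mod 13.
  i = 1 (α = 1): (1−8)(1−6)(1−5)(1−12) = (−7)·(−5)·(−4)·(−11) = 1540 ≡ 6, so v_1 = 6^{−1} = 11 (mod 13).
  i = 2 (α = 8): (8−1)(8−6)(8−5)(8−12) = 7·2·3·(−4) = −168 ≡ 1, so v_2 = 1^{−1} = 1 (mod 13).
  i = 3 (α = 6): (6−1)(6−8)(6−5)(6−12) = 5·(−2)·1·(−6) = 60 ≡ 8, so v_3 = 8^{−1} = 5 (mod 13).
  i = 4 (α = 5): (5−1)(5−8)(5−6)(5−12) = 4·(−3)·(−1)·(−7) = −84 ≡ 7, so v_4 = 7^{−1} = 2 (mod 13).
  i = 5 (α = 12): (12−1)(12−8)(12−6)(12−5) = 11·4·6·7 = 1848 ≡ 2, so v_5 = 2^{−1} = 7 (mod 13).
  v = [11, 1, 5, 2, 7].
Step 2: syndromes of r = [5, 10, 3, 6, 7] (all sums mod 13).
  S_0 = Σ v_i r_i = 11·5 + 1·10 + 5·3 + 2·6 + 7·7 = 141 ≡ 11.
  S_1 = Σ v_i α_i r_i = 11·1·5 + 1·8·10 + 5·6·3 + 2·5·6 + 7·12·7 = 873 ≡ 2.
  α_i^2 mod 13 = [1, 12, 10, 12, 1].
  S_2 = Σ v_i α_i^2 r_i = 11·1·5 + 1·12·10 + 5·10·3 + 2·12·6 + 7·1·7 = 518 ≡ 11.
  S = (11, 2, 11) ≠ 0, so r is not a codeword (an error is present).
Step 3: locate the error. For a single error e at position i, S_ℓ = v_i·e·α_i^ℓ, so α_err = S_1/S_0.
  S_0^{−1} = 11^{−1} = 6 (mod 13), so α_err = 2·6 = 12 ≡ 12 = α_5. Error position i = 5.
  Consistency check: S_2/S_1 = 11·7 = 77 ≡ 12 = α_err ✓ (single-error assumption holds).
Step 4: error magnitude e = S_0/v_5 = S_0·∏_{j≠5}(α_5 − α_j) = 11·2 = 22 ≡ 9 (mod 13).
Step 5: correct position 5: c_5 = r_5 − e = 7 − 9 ≡ 11 (mod 13). Hence c = [5, 10, 3, 6, 11].
  Check: interpolating c through the α_i gives m(x) = 8 + 10·x (degree < 2) with m(α_i) = c_i for every i, so c is indeed a codeword.


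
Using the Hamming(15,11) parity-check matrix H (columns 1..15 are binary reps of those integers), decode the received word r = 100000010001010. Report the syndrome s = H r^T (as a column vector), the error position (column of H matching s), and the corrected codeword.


s = (1, 0, 1, 1)^T, error position = 11, corrected codeword c = 100000010011010

Compute s = H r^T mod 2 one row at a time:
  s_1 = 1 + 0 + 0 + 0 + 1 + 0 + 1 + 0 = 3 ≡ 1 (mod 2).
  s_2 = 0 + 0 + 0 + 0 + 1 + 0 + 1 + 0 = 2 ≡ 0 (mod 2).
  s_3 = 0 + 0 + 0 + 0 + 0 + 0 + 1 + 0 = 1 ≡ 1 (mod 2).
  s_4 = 1 + 0 + 0 + 0 + 0 + 0 + 0 + 0 = 1 ≡ 1 (mod 2).
s = (1, 0, 1, 1)^T — this equals column 11 of H (binary 1011), so error is at position 11.
Correct: flip bit 11 of r = 100000010001010 to get c = 100000010011010.


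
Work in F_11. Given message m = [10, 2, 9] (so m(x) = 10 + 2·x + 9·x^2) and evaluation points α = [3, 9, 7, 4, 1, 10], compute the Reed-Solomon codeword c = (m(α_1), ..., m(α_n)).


c = [9, 9, 3, 8, 10, 6]

Message polynomial: m(x) = 10 + 2·x + 9·x^2 (mod 11).
For each evaluation point α_i, compute m(α_i) mod 11:
  α_1 = 3: Horner steps 9 → 7 → 9, so m(3) = 9.
  α_2 = 9: Horner steps 9 → 6 → 9, so m(9) = 9.
  α_3 = 7: Horner steps 9 → 10 → 3, so m(7) = 3.
  α_4 = 4: Horner steps 9 → 5 → 8, so m(4) = 8.
  α_5 = 1: Horner steps 9 → 0 → 10, so m(1) = 10.
  α_6 = 10: Horner steps 9 → 4 → 6, so m(10) = 6.
Codeword c = [9, 9, 3, 8, 10, 6] ∈ F_11^6.


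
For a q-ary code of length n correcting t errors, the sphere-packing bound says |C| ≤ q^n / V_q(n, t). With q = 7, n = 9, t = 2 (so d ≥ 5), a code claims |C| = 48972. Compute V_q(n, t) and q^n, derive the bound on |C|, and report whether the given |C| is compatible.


V_q(n, t) = 1351, q^n = 40353607, Hamming bound = 29869, |C| = 48972 > bound (violated).

Step 1: Compute V_q(n, t) = Σ_{j=0}^2 C(n, j) (q−1)^j.
  j = 0: C(9,0)·(6)^0 = 1·1 = 1.
  j = 1: C(9,1)·(6)^1 = 9·6 = 54.
  j = 2: C(9,2)·(6)^2 = 36·36 = 1296.
  V_q(n, t) = 1 + 54 + 1296 = 1351.
Step 2: q^n = 7^9 = 40353607.
Step 3: Hamming bound ⌊q^n / V_q(n,t)⌋ = ⌊40353607/1351⌋ = 29869.
Step 4: Compare |C| = 48972 to 29869: violated.
The claimed |C| lies above the Hamming bound, so no 7-ary code of length 9 with d ≥ 5 can have 48972 codewords.


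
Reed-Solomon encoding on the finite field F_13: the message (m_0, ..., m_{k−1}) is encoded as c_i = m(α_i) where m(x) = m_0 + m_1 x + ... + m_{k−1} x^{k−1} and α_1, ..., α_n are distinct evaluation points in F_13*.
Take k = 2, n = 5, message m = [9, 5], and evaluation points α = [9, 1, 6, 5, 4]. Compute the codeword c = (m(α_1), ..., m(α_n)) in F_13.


c = [2, 1, 0, 8, 3]

Message polynomial: m(x) = 9 + 5·x (mod 13).
For each evaluation point α_i, compute m(α_i) mod 13:
  α_1 = 9: Horner steps 5 → 2, so m(9) = 2.
  α_2 = 1: Horner steps 5 → 1, so m(1) = 1.
  α_3 = 6: Horner steps 5 → 0, so m(6) = 0.
  α_4 = 5: Horner steps 5 → 8, so m(5) = 8.
  α_5 = 4: Horner steps 5 → 3, so m(4) = 3.
Codeword c = [2, 1, 0, 8, 3] ∈ F_13^5.


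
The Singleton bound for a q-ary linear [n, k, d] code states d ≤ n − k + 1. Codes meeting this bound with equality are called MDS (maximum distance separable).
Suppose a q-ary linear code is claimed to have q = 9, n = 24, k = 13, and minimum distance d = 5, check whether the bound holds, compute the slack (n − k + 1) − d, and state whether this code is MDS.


Singleton RHS = n − k + 1 = 12, slack = 7, bound satisfied, not MDS.

Singleton bound: d ≤ n − k + 1.
Here n = 24, k = 13, so n − k + 1 = 12.
Given d = 5, check d ≤ 12: YES.
Slack = (n − k + 1) − d = 7.
The code is NOT MDS (slack = 7 > 0).
Description: the claimed parameters are [24, 13, 5]_9; such a code would be non-MDS.


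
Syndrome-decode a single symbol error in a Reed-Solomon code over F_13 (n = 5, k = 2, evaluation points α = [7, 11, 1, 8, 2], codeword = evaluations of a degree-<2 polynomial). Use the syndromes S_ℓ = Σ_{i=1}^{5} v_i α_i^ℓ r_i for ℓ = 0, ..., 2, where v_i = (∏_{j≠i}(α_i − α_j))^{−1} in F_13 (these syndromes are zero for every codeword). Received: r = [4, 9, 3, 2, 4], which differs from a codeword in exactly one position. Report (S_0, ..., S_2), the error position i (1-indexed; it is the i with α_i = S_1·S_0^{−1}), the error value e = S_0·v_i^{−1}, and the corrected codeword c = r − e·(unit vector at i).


S = (1, 2, 4), error at position 5, error magnitude e = 3, c = [4, 9, 3, 2, 1].

Step 1: column multipliers v_i = (∏_{j≠i}(α_i − α_j))^{−1} mod 13.
  i = 1 (α = 7): (7−11)(7−1)(7−8)(7−2) = (−4)·6·(−1)·5 = 120 ≡ 3, so v_1 = 3^{−1} = 9 (mod 13).
  i = 2 (α = 11): (11−7)(11−1)(11−8)(11−2) = 4·10·3·9 = 1080 ≡ 1, so v_2 = 1^{−1} = 1 (mod 13).
  i = 3 (α = 1): (1−7)(1−11)(1−8)(1−2) = (−6)·(−10)·(−7)·(−1) = 420 ≡ 4, so v_3 = 4^{−1} = 10 (mod 13).
  i = 4 (α = 8): (8−7)(8−11)(8−1)(8−2) = 1·(−3)·7·6 = −126 ≡ 4, so v_4 = 4^{−1} = 10 (mod 13).
  i = 5 (α = 2): (2−7)(2−11)(2−1)(2−8) = (−5)·(−9)·1·(−6) = −270 ≡ 3, so v_5 = 3^{−1} = 9 (mod 13).
  v = [9, 1, 10, 10, 9].
Step 2: syndromes of r = [4, 9, 3, 2, 4] (all sums mod 13).
  S_0 = Σ v_i r_i = 9·4 + 1·9 + 10·3 + 10·2 + 9·4 = 131 ≡ 1.
  S_1 = Σ v_i α_i r_i = 9·7·4 + 1·11·9 + 10·1·3 + 10·8·2 + 9·2·4 = 613 ≡ 2.
  α_i^2 mod 13 = [10, 4, 1, 12, 4].
  S_2 = Σ v_i α_i^2 r_i = 9·10·4 + 1·4·9 + 10·1·3 + 10·12·2 + 9·4·4 = 810 ≡ 4.
  S = (1, 2, 4) ≠ 0, so r is not a codeword (an error is present).
Step 3: locate the error. For a single error e at position i, S_ℓ = v_i·e·α_i^ℓ, so α_err = S_1/S_0.
  S_0^{−1} = 1^{−1} = 1 (mod 13), so α_err = 2·1 = 2 ≡ 2 = α_5. Error position i = 5.
  Consistency check: S_2/S_1 = 4·7 = 28 ≡ 2 = α_err ✓ (single-error assumption holds).
Step 4: error magnitude e = S_0/v_5 = S_0·∏_{j≠5}(α_5 − α_j) = 1·3 = 3 ≡ 3 (mod 13).
Step 5: correct position 5: c_5 = r_5 − e = 4 − 3 ≡ 1 (mod 13). Hence c = [4, 9, 3, 2, 1].
  Check: interpolating c through the α_i gives m(x) = 5 + 11·x (degree < 2) with m(α_i) = c_i for every i, so c is indeed a codeword.


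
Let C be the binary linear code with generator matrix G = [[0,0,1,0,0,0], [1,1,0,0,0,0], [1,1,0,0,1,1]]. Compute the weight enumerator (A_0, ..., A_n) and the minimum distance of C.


Weight distribution: A_0 = 1, A_1 = 1, A_2 = 2, A_3 = 2, A_4 = 1, A_5 = 1. Minimum distance d = 1.

Enumerate all 2^3 = 8 messages m ∈ F_2^3.
For each, compute codeword c = mG in F_2^6, then tally its weight.
  m = 000 → c = 000000, weight = 0.
  m = 100 → c = 001000, weight = 1.
  m = 010 → c = 110000, weight = 2.
  m = 110 → c = 111000, weight = 3.
  m = 001 → c = 110011, weight = 4.
  m = 101 → c = 111011, weight = 5.
  m = 011 → c = 000011, weight = 2.
  m = 111 → c = 001011, weight = 3.
Tally weights:
  weight 0: 1 codewords.
  weight 1: 1 codewords.
  weight 2: 2 codewords.
  weight 3: 2 codewords.
  weight 4: 1 codewords.
  weight 5: 1 codewords.
Minimum distance d = smallest w > 0 with A_w > 0 = 1.
Sanity: Σ A_w = 8 = 2^3 = 8 ✓.


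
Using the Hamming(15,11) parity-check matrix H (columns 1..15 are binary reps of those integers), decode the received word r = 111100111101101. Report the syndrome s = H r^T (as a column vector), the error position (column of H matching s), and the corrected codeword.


s = (0, 1, 1, 0)^T, error position = 6, corrected codeword c = 111101111101101

Compute s = H r^T mod 2 one row at a time:
  s_1 = 1 + 1 + 1 + 0 + 1 + 1 + 0 + 1 = 6 ≡ 0 (mod 2).
  s_2 = 1 + 0 + 0 + 1 + 1 + 1 + 0 + 1 = 5 ≡ 1 (mod 2).
  s_3 = 1 + 1 + 0 + 1 + 1 + 0 + 0 + 1 = 5 ≡ 1 (mod 2).
  s_4 = 1 + 1 + 0 + 1 + 1 + 0 + 1 + 1 = 6 ≡ 0 (mod 2).
s = (0, 1, 1, 0)^T — this equals column 6 of H (binary 0110), so error is at position 6.
Correct: flip bit 6 of r = 111100111101101 to get c = 111101111101101.


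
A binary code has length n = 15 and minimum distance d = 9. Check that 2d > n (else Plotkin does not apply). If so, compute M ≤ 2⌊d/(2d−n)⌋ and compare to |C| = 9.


Plotkin bound M ≤ 6; given |C| = 9 > bound (violated).

Check applicability: 2d = 18, n = 15.
2d − n = 3 > 0, so Plotkin applies.
Compute d/(2d−n) = 9/3 ≈ 3.0000.
⌊d/(2d−n)⌋ = 3.
Plotkin bound: M ≤ 2·3 = 6.
Given |C| = 9, check: VIOLATED.
This |C| is above the Plotkin bound, so no binary code with n = 15, d = 9 and 9 codewords exists.


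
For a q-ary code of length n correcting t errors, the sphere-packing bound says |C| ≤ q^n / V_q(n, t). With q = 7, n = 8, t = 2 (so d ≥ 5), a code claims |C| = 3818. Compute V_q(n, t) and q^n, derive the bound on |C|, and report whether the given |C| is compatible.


V_q(n, t) = 1057, q^n = 5764801, Hamming bound = 5453, |C| = 3818 ≤ bound (satisfied).

Step 1: Compute V_q(n, t) = Σ_{j=0}^2 C(n, j) (q−1)^j.
  j = 0: C(8,0)·(6)^0 = 1·1 = 1.
  j = 1: C(8,1)·(6)^1 = 8·6 = 48.
  j = 2: C(8,2)·(6)^2 = 28·36 = 1008.
  V_q(n, t) = 1 + 48 + 1008 = 1057.
Step 2: q^n = 7^8 = 5764801.
Step 3: Hamming bound ⌊q^n / V_q(n,t)⌋ = ⌊5764801/1057⌋ = 5453.
Step 4: Compare |C| = 3818 to 5453: satisfied.
The claimed |C| lies below the Hamming bound.


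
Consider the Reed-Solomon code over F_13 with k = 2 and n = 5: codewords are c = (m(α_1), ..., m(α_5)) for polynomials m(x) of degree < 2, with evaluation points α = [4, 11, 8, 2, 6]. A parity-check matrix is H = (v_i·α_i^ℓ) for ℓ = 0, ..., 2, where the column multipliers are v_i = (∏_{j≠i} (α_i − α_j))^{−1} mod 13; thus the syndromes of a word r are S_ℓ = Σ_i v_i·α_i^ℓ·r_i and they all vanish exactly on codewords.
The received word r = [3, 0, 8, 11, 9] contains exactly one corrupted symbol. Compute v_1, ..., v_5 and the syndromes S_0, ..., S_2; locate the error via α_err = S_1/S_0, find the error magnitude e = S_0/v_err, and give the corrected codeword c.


S = (9, 10, 1), error at position 1, error magnitude e = 6, c = [10, 0, 8, 11, 9].

Step 1: column multipliers v_i = (∏_{j≠i}(α_i − α_j))^{−1} mod 13.
  i = 1 (α = 4): (4−11)(4−8)(4−2)(4−6) = (−7)·(−4)·2·(−2) = −112 ≡ 5, so v_1 = 5^{−1} = 8 (mod 13).
  i = 2 (α = 11): (11−4)(11−8)(11−2)(11−6) = 7·3·9·5 = 945 ≡ 9, so v_2 = 9^{−1} = 3 (mod 13).
  i = 3 (α = 8): (8−4)(8−11)(8−2)(8−6) = 4·(−3)·6·2 = −144 ≡ 12, so v_3 = 12^{−1} = 12 (mod 13).
  i = 4 (α = 2): (2−4)(2−11)(2−8)(2−6) = (−2)·(−9)·(−6)·(−4) = 432 ≡ 3, so v_4 = 3^{−1} = 9 (mod 13).
  i = 5 (α = 6): (6−4)(6−11)(6−8)(6−2) = 2·(−5)·(−2)·4 = 80 ≡ 2, so v_5 = 2^{−1} = 7 (mod 13).
  v = [8, 3, 12, 9, 7].
Step 2: syndromes of r = [3, 0, 8, 11, 9] (all sums mod 13).
  S_0 = Σ v_i r_i = 8·3 + 3·0 + 12·8 + 9·11 + 7·9 = 282 ≡ 9.
  S_1 = Σ v_i α_i r_i = 8·4·3 + 3·11·0 + 12·8·8 + 9·2·11 + 7·6·9 = 1440 ≡ 10.
  α_i^2 mod 13 = [3, 4, 12, 4, 10].
  S_2 = Σ v_i α_i^2 r_i = 8·3·3 + 3·4·0 + 12·12·8 + 9·4·11 + 7·10·9 = 2250 ≡ 1.
  S = (9, 10, 1) ≠ 0, so r is not a codeword (an error is present).
Step 3: locate the error. For a single error e at position i, S_ℓ = v_i·e·α_i^ℓ, so α_err = S_1/S_0.
  S_0^{−1} = 9^{−1} = 3 (mod 13), so α_err = 10·3 = 30 ≡ 4 = α_1. Error position i = 1.
  Consistency check: S_2/S_1 = 1·4 = 4 ≡ 4 = α_err ✓ (single-error assumption holds).
Step 4: error magnitude e = S_0/v_1 = S_0·∏_{j≠1}(α_1 − α_j) = 9·5 = 45 ≡ 6 (mod 13).
Step 5: correct position 1: c_1 = r_1 − e = 3 − 6 ≡ 10 (mod 13). Hence c = [10, 0, 8, 11, 9].
  Check: interpolating c through the α_i gives m(x) = 12 + 6·x (degree < 2) with m(α_i) = c_i for every i, so c is indeed a codeword.


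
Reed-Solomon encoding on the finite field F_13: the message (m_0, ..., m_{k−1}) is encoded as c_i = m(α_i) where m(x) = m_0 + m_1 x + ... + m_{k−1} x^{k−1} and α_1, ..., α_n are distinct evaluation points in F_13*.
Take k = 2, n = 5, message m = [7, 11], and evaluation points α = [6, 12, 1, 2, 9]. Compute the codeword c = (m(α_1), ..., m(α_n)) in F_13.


c = [8, 9, 5, 3, 2]

Message polynomial: m(x) = 7 + 11·x (mod 13).
For each evaluation point α_i, compute m(α_i) mod 13:
  α_1 = 6: Horner steps 11 → 8, so m(6) = 8.
  α_2 = 12: Horner steps 11 → 9, so m(12) = 9.
  α_3 = 1: Horner steps 11 → 5, so m(1) = 5.
  α_4 = 2: Horner steps 11 → 3, so m(2) = 3.
  α_5 = 9: Horner steps 11 → 2, so m(9) = 2.
Codeword c = [8, 9, 5, 3, 2] ∈ F_13^5.


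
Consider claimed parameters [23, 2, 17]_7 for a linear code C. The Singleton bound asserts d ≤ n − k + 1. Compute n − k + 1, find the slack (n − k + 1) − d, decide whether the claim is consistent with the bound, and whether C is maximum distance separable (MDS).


Singleton RHS = n − k + 1 = 22, slack = 5, bound satisfied, not MDS.

Singleton bound: d ≤ n − k + 1.
Here n = 23, k = 2, so n − k + 1 = 22.
Given d = 17, check d ≤ 22: YES.
Slack = (n − k + 1) − d = 5.
The code is NOT MDS (slack = 5 > 0).
Description: the claimed parameters are [23, 2, 17]_7; such a code would be non-MDS.


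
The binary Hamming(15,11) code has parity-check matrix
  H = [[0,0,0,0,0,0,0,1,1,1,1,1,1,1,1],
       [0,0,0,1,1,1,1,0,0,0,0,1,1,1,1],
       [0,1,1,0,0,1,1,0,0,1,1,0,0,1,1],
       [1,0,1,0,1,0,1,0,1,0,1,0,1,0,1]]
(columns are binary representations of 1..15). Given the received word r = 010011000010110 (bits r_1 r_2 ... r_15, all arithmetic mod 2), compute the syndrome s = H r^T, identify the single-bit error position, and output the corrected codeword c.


s = (1, 0, 0, 1)^T, error position = 9, corrected codeword c = 010011001010110

Compute s = H r^T mod 2 one row at a time:
  s_1 = 0 + 0 + 0 + 1 + 0 + 1 + 1 + 0 = 3 ≡ 1 (mod 2).
  s_2 = 0 + 1 + 1 + 0 + 0 + 1 + 1 + 0 = 4 ≡ 0 (mod 2).
  s_3 = 1 + 0 + 1 + 0 + 0 + 1 + 1 + 0 = 4 ≡ 0 (mod 2).
  s_4 = 0 + 0 + 1 + 0 + 0 + 1 + 1 + 0 = 3 ≡ 1 (mod 2).
s = (1, 0, 0, 1)^T — this equals column 9 of H (binary 1001), so error is at position 9.
Correct: flip bit 9 of r = 010011000010110 to get c = 010011001010110.


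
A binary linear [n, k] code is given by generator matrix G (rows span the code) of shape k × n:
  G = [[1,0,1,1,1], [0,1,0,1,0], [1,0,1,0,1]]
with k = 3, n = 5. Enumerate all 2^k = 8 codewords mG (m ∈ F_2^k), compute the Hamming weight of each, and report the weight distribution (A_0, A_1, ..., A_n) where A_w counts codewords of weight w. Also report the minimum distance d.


Weight distribution: A_0 = 1, A_1 = 2, A_2 = 1, A_3 = 1, A_4 = 2, A_5 = 1. Minimum distance d = 1.

Enumerate all 2^3 = 8 messages m ∈ F_2^3.
For each, compute codeword c = mG in F_2^5, then tally its weight.
  m = 000 → c = 00000, weight = 0.
  m = 100 → c = 10111, weight = 4.
  m = 010 → c = 01010, weight = 2.
  m = 110 → c = 11101, weight = 4.
  m = 001 → c = 10101, weight = 3.
  m = 101 → c = 00010, weight = 1.
  m = 011 → c = 11111, weight = 5.
  m = 111 → c = 01000, weight = 1.
Tally weights:
  weight 0: 1 codewords.
  weight 1: 2 codewords.
  weight 2: 1 codewords.
  weight 3: 1 codewords.
  weight 4: 2 codewords.
  weight 5: 1 codewords.
Minimum distance d = smallest w > 0 with A_w > 0 = 1.
Sanity: Σ A_w = 8 = 2^3 = 8 ✓.


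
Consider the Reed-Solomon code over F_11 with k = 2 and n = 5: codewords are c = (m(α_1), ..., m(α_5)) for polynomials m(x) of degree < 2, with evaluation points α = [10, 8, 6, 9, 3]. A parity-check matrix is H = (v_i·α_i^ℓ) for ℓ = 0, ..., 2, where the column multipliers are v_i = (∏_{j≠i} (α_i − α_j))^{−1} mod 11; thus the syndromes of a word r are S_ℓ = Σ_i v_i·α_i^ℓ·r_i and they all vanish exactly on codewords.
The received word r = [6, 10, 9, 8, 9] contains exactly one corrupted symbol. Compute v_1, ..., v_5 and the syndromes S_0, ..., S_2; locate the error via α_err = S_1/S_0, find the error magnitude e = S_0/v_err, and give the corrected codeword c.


S = (10, 5, 8), error at position 3, error magnitude e = 6, c = [6, 10, 3, 8, 9].

Step 1: column multipliers v_i = (∏_{j≠i}(α_i − α_j))^{−1} mod 11.
  i = 1 (α = 10): (10−8)(10−6)(10−9)(10−3) = 2·4·1·7 = 56 ≡ 1, so v_1 = 1^{−1} = 1 (mod 11).
  i = 2 (α = 8): (8−10)(8−6)(8−9)(8−3) = (−2)·2·(−1)·5 = 20 ≡ 9, so v_2 = 9^{−1} = 5 (mod 11).
  i = 3 (α = 6): (6−10)(6−8)(6−9)(6−3) = (−4)·(−2)·(−3)·3 = −72 ≡ 5, so v_3 = 5^{−1} = 9 (mod 11).
  i = 4 (α = 9): (9−10)(9−8)(9−6)(9−3) = (−1)·1·3·6 = −18 ≡ 4, so v_4 = 4^{−1} = 3 (mod 11).
  i = 5 (α = 3): (3−10)(3−8)(3−6)(3−9) = (−7)·(−5)·(−3)·(−6) = 630 ≡ 3, so v_5 = 3^{−1} = 4 (mod 11).
  v = [1, 5, 9, 3, 4].
Step 2: syndromes of r = [6, 10, 9, 8, 9] (all sums mod 11).
  S_0 = Σ v_i r_i = 1·6 + 5·10 + 9·9 + 3·8 + 4·9 = 197 ≡ 10.
  S_1 = Σ v_i α_i r_i = 1·10·6 + 5·8·10 + 9·6·9 + 3·9·8 + 4·3·9 = 1270 ≡ 5.
  α_i^2 mod 11 = [1, 9, 3, 4, 9].
  S_2 = Σ v_i α_i^2 r_i = 1·1·6 + 5·9·10 + 9·3·9 + 3·4·8 + 4·9·9 = 1119 ≡ 8.
  S = (10, 5, 8) ≠ 0, so r is not a codeword (an error is present).
Step 3: locate the error. For a single error e at position i, S_ℓ = v_i·e·α_i^ℓ, so α_err = S_1/S_0.
  S_0^{−1} = 10^{−1} = 10 (mod 11), so α_err = 5·10 = 50 ≡ 6 = α_3. Error position i = 3.
  Consistency check: S_2/S_1 = 8·9 = 72 ≡ 6 = α_err ✓ (single-error assumption holds).
Step 4: error magnitude e = S_0/v_3 = S_0·∏_{j≠3}(α_3 − α_j) = 10·5 = 50 ≡ 6 (mod 11).
Step 5: correct position 3: c_3 = r_3 − e = 9 − 6 ≡ 3 (mod 11). Hence c = [6, 10, 3, 8, 9].
  Check: interpolating c through the α_i gives m(x) = 4 + 9·x (degree < 2) with m(α_i) = c_i for every i, so c is indeed a codeword.


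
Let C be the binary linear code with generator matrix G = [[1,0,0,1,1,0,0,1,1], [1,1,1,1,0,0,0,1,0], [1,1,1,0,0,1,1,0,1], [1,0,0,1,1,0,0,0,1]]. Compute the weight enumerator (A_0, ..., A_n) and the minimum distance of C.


Weight distribution: A_0 = 1, A_1 = 1, A_4 = 5, A_5 = 5, A_6 = 2, A_7 = 2. Minimum distance d = 1.

Enumerate all 2^4 = 16 messages m ∈ F_2^4.
For each, compute codeword c = mG in F_2^9, then tally its weight.
  m = 0000 → c = 000000000, weight = 0.
  m = 1000 → c = 100110011, weight = 5.
  m = 0100 → c = 111100010, weight = 5.
  m = 1100 → c = 011010001, weight = 4.
  m = 0010 → c = 111001101, weight = 6.
  m = 1010 → c = 011111110, weight = 7.
  m = 0110 → c = 000101111, weight = 5.
  m = 1110 → c = 100011100, weight = 4.
  m = 0001 → c = 100110001, weight = 4.
  m = 1001 → c = 000000010, weight = 1.
  m = 0101 → c = 011010011, weight = 5.
  m = 1101 → c = 111100000, weight = 4.
  m = 0011 → c = 011111100, weight = 6.
  m = 1011 → c = 111001111, weight = 7.
  m = 0111 → c = 100011110, weight = 5.
  m = 1111 → c = 000101101, weight = 4.
Tally weights:
  weight 0: 1 codewords.
  weight 1: 1 codewords.
  weight 4: 5 codewords.
  weight 5: 5 codewords.
  weight 6: 2 codewords.
  weight 7: 2 codewords.
Minimum distance d = smallest w > 0 with A_w > 0 = 1.
Sanity: Σ A_w = 16 = 2^4 = 16 ✓.


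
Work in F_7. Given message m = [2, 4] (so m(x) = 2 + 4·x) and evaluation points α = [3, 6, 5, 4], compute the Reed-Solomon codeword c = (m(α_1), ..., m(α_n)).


c = [0, 5, 1, 4]

Message polynomial: m(x) = 2 + 4·x (mod 7).
For each evaluation point α_i, compute m(α_i) mod 7:
  α_1 = 3: Horner steps 4 → 0, so m(3) = 0.
  α_2 = 6: Horner steps 4 → 5, so m(6) = 5.
  α_3 = 5: Horner steps 4 → 1, so m(5) = 1.
  α_4 = 4: Horner steps 4 → 4, so m(4) = 4.
Codeword c = [0, 5, 1, 4] ∈ F_7^4.


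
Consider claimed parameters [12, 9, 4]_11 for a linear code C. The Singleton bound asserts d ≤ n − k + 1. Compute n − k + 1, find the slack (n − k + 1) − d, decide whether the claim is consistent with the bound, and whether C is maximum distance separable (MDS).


Singleton RHS = n − k + 1 = 4, slack = 0, bound satisfied, MDS.

Singleton bound: d ≤ n − k + 1.
Here n = 12, k = 9, so n − k + 1 = 4.
Given d = 4, check d ≤ 4: YES.
Slack = (n − k + 1) − d = 0.
The code is MDS (slack = 0).
Description: the claimed parameters are [12, 9, 4]_11; such a code would be MDS (meets Singleton bound).


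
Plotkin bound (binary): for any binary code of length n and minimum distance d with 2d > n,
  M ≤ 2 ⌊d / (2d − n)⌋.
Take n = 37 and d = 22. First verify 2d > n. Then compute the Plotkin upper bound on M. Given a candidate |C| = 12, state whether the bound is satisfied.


Plotkin bound M ≤ 6; given |C| = 12 > bound (violated).

Check applicability: 2d = 44, n = 37.
2d − n = 7 > 0, so Plotkin applies.
Compute d/(2d−n) = 22/7 ≈ 3.1429.
⌊d/(2d−n)⌋ = 3.
Plotkin bound: M ≤ 2·3 = 6.
Given |C| = 12, check: VIOLATED.
This |C| is above the Plotkin bound, so no binary code with n = 37, d = 22 and 12 codewords exists.


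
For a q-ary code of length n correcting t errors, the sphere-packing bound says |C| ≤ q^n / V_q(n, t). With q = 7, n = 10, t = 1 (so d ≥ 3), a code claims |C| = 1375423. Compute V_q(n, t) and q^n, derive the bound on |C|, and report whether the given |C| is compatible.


V_q(n, t) = 61, q^n = 282475249, Hamming bound = 4630741, |C| = 1375423 ≤ bound (satisfied).

Step 1: Compute V_q(n, t) = Σ_{j=0}^1 C(n, j) (q−1)^j.
  j = 0: C(10,0)·(6)^0 = 1·1 = 1.
  j = 1: C(10,1)·(6)^1 = 10·6 = 60.
  V_q(n, t) = 1 + 60 = 61.
Step 2: q^n = 7^10 = 282475249.
Step 3: Hamming bound ⌊q^n / V_q(n,t)⌋ = ⌊282475249/61⌋ = 4630741.
Step 4: Compare |C| = 1375423 to 4630741: satisfied.
The claimed |C| lies below the Hamming bound.


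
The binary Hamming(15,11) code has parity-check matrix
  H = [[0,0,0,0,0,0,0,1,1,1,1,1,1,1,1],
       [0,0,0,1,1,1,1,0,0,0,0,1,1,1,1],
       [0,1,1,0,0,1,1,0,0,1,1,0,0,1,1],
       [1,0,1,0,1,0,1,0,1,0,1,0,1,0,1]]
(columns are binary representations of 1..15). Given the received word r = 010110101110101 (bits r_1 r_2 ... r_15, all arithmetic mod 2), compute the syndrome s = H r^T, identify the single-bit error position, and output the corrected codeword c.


s = (1, 1, 1, 0)^T, error position = 14, corrected codeword c = 010110101110111

Compute s = H r^T mod 2 one row at a time:
  s_1 = 0 + 1 + 1 + 1 + 0 + 1 + 0 + 1 = 5 ≡ 1 (mod 2).
  s_2 = 1 + 1 + 0 + 1 + 0 + 1 + 0 + 1 = 5 ≡ 1 (mod 2).
  s_3 = 1 + 0 + 0 + 1 + 1 + 1 + 0 + 1 = 5 ≡ 1 (mod 2).
  s_4 = 0 + 0 + 1 + 1 + 1 + 1 + 1 + 1 = 6 ≡ 0 (mod 2).
s = (1, 1, 1, 0)^T — this equals column 14 of H (binary 1110), so error is at position 14.
Correct: flip bit 14 of r = 010110101110101 to get c = 010110101110111.


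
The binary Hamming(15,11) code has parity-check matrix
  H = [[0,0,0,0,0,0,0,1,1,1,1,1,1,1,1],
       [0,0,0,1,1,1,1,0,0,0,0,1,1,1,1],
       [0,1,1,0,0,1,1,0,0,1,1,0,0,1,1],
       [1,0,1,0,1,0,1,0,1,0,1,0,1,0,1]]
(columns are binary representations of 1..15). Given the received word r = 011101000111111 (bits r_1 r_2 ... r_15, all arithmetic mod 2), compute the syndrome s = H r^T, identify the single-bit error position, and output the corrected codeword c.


s = (0, 0, 1, 0)^T, error position = 2, corrected codeword c = 001101000111111

Compute s = H r^T mod 2 one row at a time:
  s_1 = 0 + 0 + 1 + 1 + 1 + 1 + 1 + 1 = 6 ≡ 0 (mod 2).
  s_2 = 1 + 0 + 1 + 0 + 1 + 1 + 1 + 1 = 6 ≡ 0 (mod 2).
  s_3 = 1 + 1 + 1 + 0 + 1 + 1 + 1 + 1 = 7 ≡ 1 (mod 2).
  s_4 = 0 + 1 + 0 + 0 + 0 + 1 + 1 + 1 = 4 ≡ 0 (mod 2).
s = (0, 0, 1, 0)^T — this equals column 2 of H (binary 0010), so error is at position 2.
Correct: flip bit 2 of r = 011101000111111 to get c = 001101000111111.


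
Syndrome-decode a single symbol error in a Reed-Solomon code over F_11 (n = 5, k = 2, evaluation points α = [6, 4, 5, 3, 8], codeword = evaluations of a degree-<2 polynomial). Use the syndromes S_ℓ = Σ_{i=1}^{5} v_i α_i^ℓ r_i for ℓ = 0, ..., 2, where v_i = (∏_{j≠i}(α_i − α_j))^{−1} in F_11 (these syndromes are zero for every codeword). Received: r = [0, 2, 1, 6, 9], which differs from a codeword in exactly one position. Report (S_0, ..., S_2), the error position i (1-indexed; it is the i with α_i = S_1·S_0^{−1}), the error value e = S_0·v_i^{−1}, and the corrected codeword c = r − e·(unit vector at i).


S = (10, 8, 2), error at position 4, error magnitude e = 3, c = [0, 2, 1, 3, 9].

Step 1: column multipliers v_i = (∏_{j≠i}(α_i − α_j))^{−1} mod 11.
  i = 1 (α = 6): (6−4)(6−5)(6−3)(6−8) = 2·1·3·(−2) = −12 ≡ 10, so v_1 = 10^{−1} = 10 (mod 11).
  i = 2 (α = 4): (4−6)(4−5)(4−3)(4−8) = (−2)·(−1)·1·(−4) = −8 ≡ 3, so v_2 = 3^{−1} = 4 (mod 11).
  i = 3 (α = 5): (5−6)(5−4)(5−3)(5−8) = (−1)·1·2·(−3) = 6 ≡ 6, so v_3 = 6^{−1} = 2 (mod 11).
  i = 4 (α = 3): (3−6)(3−4)(3−5)(3−8) = (−3)·(−1)·(−2)·(−5) = 30 ≡ 8, so v_4 = 8^{−1} = 7 (mod 11).
  i = 5 (α = 8): (8−6)(8−4)(8−5)(8−3) = 2·4·3·5 = 120 ≡ 10, so v_5 = 10^{−1} = 10 (mod 11).
  v = [10, 4, 2, 7, 10].
Step 2: syndromes of r = [0, 2, 1, 6, 9] (all sums mod 11).
  S_0 = Σ v_i r_i = 10·0 + 4·2 + 2·1 + 7·6 + 10·9 = 142 ≡ 10.
  S_1 = Σ v_i α_i r_i = 10·6·0 + 4·4·2 + 2·5·1 + 7·3·6 + 10·8·9 = 888 ≡ 8.
  α_i^2 mod 11 = [3, 5, 3, 9, 9].
  S_2 = Σ v_i α_i^2 r_i = 10·3·0 + 4·5·2 + 2·3·1 + 7·9·6 + 10·9·9 = 1234 ≡ 2.
  S = (10, 8, 2) ≠ 0, so r is not a codeword (an error is present).
Step 3: locate the error. For a single error e at position i, S_ℓ = v_i·e·α_i^ℓ, so α_err = S_1/S_0.
  S_0^{−1} = 10^{−1} = 10 (mod 11), so α_err = 8·10 = 80 ≡ 3 = α_4. Error position i = 4.
  Consistency check: S_2/S_1 = 2·7 = 14 ≡ 3 = α_err ✓ (single-error assumption holds).
Step 4: error magnitude e = S_0/v_4 = S_0·∏_{j≠4}(α_4 − α_j) = 10·8 = 80 ≡ 3 (mod 11).
Step 5: correct position 4: c_4 = r_4 − e = 6 − 3 ≡ 3 (mod 11). Hence c = [0, 2, 1, 3, 9].
  Check: interpolating c through the α_i gives m(x) = 6 + 10·x (degree < 2) with m(α_i) = c_i for every i, so c is indeed a codeword.


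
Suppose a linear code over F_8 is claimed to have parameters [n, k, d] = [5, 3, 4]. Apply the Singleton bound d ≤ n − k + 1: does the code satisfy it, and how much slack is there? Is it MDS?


Singleton RHS = n − k + 1 = 3, slack = -1, bound violated (no such code; not MDS).

Singleton bound: d ≤ n − k + 1.
Here n = 5, k = 3, so n − k + 1 = 3.
Given d = 4, check d ≤ 3: NO.
Slack = (n − k + 1) − d = -1.
The slack is negative: d = 4 exceeds n − k + 1 = 3 by 1, so the Singleton bound is violated and no linear [5, 3, 4]_8 code can exist. In particular it is not MDS (MDS requires d = n − k + 1 exactly).
Description: the claimed parameters are [5, 3, 4]_8; such a code would be impossible (violates the Singleton bound).


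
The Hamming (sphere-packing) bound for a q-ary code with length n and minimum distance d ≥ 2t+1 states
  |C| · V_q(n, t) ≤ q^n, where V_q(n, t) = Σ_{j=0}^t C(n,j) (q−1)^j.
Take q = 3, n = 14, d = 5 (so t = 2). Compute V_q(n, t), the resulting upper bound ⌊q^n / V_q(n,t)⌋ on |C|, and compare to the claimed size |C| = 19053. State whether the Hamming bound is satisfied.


V_q(n, t) = 393, q^n = 4782969, Hamming bound = 12170, |C| = 19053 > bound (violated).

Step 1: Compute V_q(n, t) = Σ_{j=0}^2 C(n, j) (q−1)^j.
  j = 0: C(14,0)·(2)^0 = 1·1 = 1.
  j = 1: C(14,1)·(2)^1 = 14·2 = 28.
  j = 2: C(14,2)·(2)^2 = 91·4 = 364.
  V_q(n, t) = 1 + 28 + 364 = 393.
Step 2: q^n = 3^14 = 4782969.
Step 3: Hamming bound ⌊q^n / V_q(n,t)⌋ = ⌊4782969/393⌋ = 12170.
Step 4: Compare |C| = 19053 to 12170: violated.
The claimed |C| lies above the Hamming bound, so no 3-ary code of length 14 with d ≥ 5 can have 19053 codewords.


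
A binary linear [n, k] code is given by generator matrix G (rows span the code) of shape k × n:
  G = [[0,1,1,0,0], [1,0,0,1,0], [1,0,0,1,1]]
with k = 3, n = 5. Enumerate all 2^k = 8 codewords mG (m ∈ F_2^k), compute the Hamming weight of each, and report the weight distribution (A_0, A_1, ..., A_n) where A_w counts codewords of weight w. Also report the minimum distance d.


Weight distribution: A_0 = 1, A_1 = 1, A_2 = 2, A_3 = 2, A_4 = 1, A_5 = 1. Minimum distance d = 1.

Enumerate all 2^3 = 8 messages m ∈ F_2^3.
For each, compute codeword c = mG in F_2^5, then tally its weight.
  m = 000 → c = 00000, weight = 0.
  m = 100 → c = 01100, weight = 2.
  m = 010 → c = 10010, weight = 2.
  m = 110 → c = 11110, weight = 4.
  m = 001 → c = 10011, weight = 3.
  m = 101 → c = 11111, weight = 5.
  m = 011 → c = 00001, weight = 1.
  m = 111 → c = 01101, weight = 3.
Tally weights:
  weight 0: 1 codewords.
  weight 1: 1 codewords.
  weight 2: 2 codewords.
  weight 3: 2 codewords.
  weight 4: 1 codewords.
  weight 5: 1 codewords.
Minimum distance d = smallest w > 0 with A_w > 0 = 1.
Sanity: Σ A_w = 8 = 2^3 = 8 ✓.


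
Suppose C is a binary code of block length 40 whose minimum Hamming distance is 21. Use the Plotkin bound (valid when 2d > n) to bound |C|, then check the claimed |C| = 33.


Plotkin bound M ≤ 20; given |C| = 33 > bound (violated).

Check applicability: 2d = 42, n = 40.
2d − n = 2 > 0, so Plotkin applies.
Compute d/(2d−n) = 21/2 ≈ 10.5000.
⌊d/(2d−n)⌋ = 10.
Plotkin bound: M ≤ 2·10 = 20.
Given |C| = 33, check: VIOLATED.
This |C| is above the Plotkin bound, so no binary code with n = 40, d = 21 and 33 codewords exists.


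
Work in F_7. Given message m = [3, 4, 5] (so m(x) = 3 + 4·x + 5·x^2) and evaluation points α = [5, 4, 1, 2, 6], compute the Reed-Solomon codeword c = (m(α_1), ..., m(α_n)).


c = [1, 1, 5, 3, 4]

Message polynomial: m(x) = 3 + 4·x + 5·x^2 (mod 7).
For each evaluation point α_i, compute m(α_i) mod 7:
  α_1 = 5: Horner steps 5 → 1 → 1, so m(5) = 1.
  α_2 = 4: Horner steps 5 → 3 → 1, so m(4) = 1.
  α_3 = 1: Horner steps 5 → 2 → 5, so m(1) = 5.
  α_4 = 2: Horner steps 5 → 0 → 3, so m(2) = 3.
  α_5 = 6: Horner steps 5 → 6 → 4, so m(6) = 4.
Codeword c = [1, 1, 5, 3, 4] ∈ F_7^5.


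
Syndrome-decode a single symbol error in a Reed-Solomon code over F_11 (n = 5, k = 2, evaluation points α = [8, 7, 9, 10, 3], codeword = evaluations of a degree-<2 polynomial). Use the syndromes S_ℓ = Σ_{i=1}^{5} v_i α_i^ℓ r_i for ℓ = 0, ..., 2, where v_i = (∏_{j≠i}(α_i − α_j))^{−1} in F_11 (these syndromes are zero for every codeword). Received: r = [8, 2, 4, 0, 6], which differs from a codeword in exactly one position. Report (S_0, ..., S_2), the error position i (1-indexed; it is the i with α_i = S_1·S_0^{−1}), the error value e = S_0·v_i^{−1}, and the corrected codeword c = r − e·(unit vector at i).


S = (5, 2, 3), error at position 2, error magnitude e = 1, c = [8, 1, 4, 0, 6].

Step 1: column multipliers v_i = (∏_{j≠i}(α_i − α_j))^{−1} mod 11.
  i = 1 (α = 8): (8−7)(8−9)(8−10)(8−3) = 1·(−1)·(−2)·5 = 10 ≡ 10, so v_1 = 10^{−1} = 10 (mod 11).
  i = 2 (α = 7): (7−8)(7−9)(7−10)(7−3) = (−1)·(−2)·(−3)·4 = −24 ≡ 9, so v_2 = 9^{−1} = 5 (mod 11).
  i = 3 (α = 9): (9−8)(9−7)(9−10)(9−3) = 1·2·(−1)·6 = −12 ≡ 10, so v_3 = 10^{−1} = 10 (mod 11).
  i = 4 (α = 10): (10−8)(10−7)(10−9)(10−3) = 2·3·1·7 = 42 ≡ 9, so v_4 = 9^{−1} = 5 (mod 11).
  i = 5 (α = 3): (3−8)(3−7)(3−9)(3−10) = (−5)·(−4)·(−6)·(−7) = 840 ≡ 4, so v_5 = 4^{−1} = 3 (mod 11).
  v = [10, 5, 10, 5, 3].
Step 2: syndromes of r = [8, 2, 4, 0, 6] (all sums mod 11).
  S_0 = Σ v_i r_i = 10·8 + 5·2 + 10·4 + 5·0 + 3·6 = 148 ≡ 5.
  S_1 = Σ v_i α_i r_i = 10·8·8 + 5·7·2 + 10·9·4 + 5·10·0 + 3·3·6 = 1124 ≡ 2.
  α_i^2 mod 11 = [9, 5, 4, 1, 9].
  S_2 = Σ v_i α_i^2 r_i = 10·9·8 + 5·5·2 + 10·4·4 + 5·1·0 + 3·9·6 = 1092 ≡ 3.
  S = (5, 2, 3) ≠ 0, so r is not a codeword (an error is present).
Step 3: locate the error. For a single error e at position i, S_ℓ = v_i·e·α_i^ℓ, so α_err = S_1/S_0.
  S_0^{−1} = 5^{−1} = 9 (mod 11), so α_err = 2·9 = 18 ≡ 7 = α_2. Error position i = 2.
  Consistency check: S_2/S_1 = 3·6 = 18 ≡ 7 = α_err ✓ (single-error assumption holds).
Step 4: error magnitude e = S_0/v_2 = S_0·∏_{j≠2}(α_2 − α_j) = 5·9 = 45 ≡ 1 (mod 11).
Step 5: correct position 2: c_2 = r_2 − e = 2 − 1 ≡ 1 (mod 11). Hence c = [8, 1, 4, 0, 6].
  Check: interpolating c through the α_i gives m(x) = 7 + 7·x (degree < 2) with m(α_i) = c_i for every i, so c is indeed a codeword.
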